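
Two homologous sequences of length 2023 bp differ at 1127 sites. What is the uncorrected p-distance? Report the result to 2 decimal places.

p = 1127/2023 = 0.557093… ≈ 0.56 (to 2 d.p.).

0.56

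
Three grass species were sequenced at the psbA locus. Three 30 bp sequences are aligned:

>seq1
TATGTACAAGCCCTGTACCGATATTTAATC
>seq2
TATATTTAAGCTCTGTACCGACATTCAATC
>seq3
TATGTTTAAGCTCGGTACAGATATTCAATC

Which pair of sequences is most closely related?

seq1–seq2: 6/30 differ, p = 0.200, d = 0.233.
seq1–seq3: 6/30 differ, p = 0.200, d = 0.233.
seq2–seq3: 4/30 differ, p = 0.133, d = 0.147.
The smallest distance is between seq2 and seq3.

seq2 and seq3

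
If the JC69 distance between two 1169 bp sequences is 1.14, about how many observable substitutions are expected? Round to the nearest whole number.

Invert JC69: p = (3/4)(1 − e^(−4d/3)) = 0.75 × (1 − e^(-1.52)) = 0.75 × (1 − 0.218712) = 0.585966.
Expected differing sites = pL ≈ 0.585966 × 1169 = 684.994254 ≈ 685.

685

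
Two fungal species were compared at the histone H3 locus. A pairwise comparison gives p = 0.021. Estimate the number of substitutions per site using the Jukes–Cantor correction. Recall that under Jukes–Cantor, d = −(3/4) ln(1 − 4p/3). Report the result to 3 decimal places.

0.021

d = −(3/4) ln(1 − 4p/3) = −0.75 ln(1 − 0.028) = −0.75 ln(0.972)
  = −0.75 × (-0.028399) = 0.021299 substitutions/site.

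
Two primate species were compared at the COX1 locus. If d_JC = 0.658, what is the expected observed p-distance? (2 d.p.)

0.44

p = (3/4)(1 − e^(−4d/3)) = 0.75 × (1 − e^(-0.877333)) = 0.75 × (1 − 0.415891) = 0.438082.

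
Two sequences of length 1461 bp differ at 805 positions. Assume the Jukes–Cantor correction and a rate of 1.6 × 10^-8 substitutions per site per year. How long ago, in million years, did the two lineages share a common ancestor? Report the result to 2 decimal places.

p = 805/1461 ≈ 0.550992.
d = −(3/4) ln(1 − 4p/3) = −0.75 ln(1 − 0.734656) = −0.75 ln(0.265344)
  = −0.75 × (-1.326728) = 0.995046 substitutions/site.
Under a molecular clock d = 2μt, so t = d/(2μ) = 0.995046 / (2 × 1.6 × 10^-8) = 31.10 million years.

31.10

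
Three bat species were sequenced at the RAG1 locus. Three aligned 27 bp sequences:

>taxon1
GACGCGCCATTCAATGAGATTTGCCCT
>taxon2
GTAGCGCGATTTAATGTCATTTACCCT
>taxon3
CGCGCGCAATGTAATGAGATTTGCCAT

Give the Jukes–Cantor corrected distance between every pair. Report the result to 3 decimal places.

taxon1–taxon2: 7/27 sites differ → p ≈ 0.259259, d = −0.75 ln(1 − 0.345679) = 0.318118 ≈ 0.318.
taxon1–taxon3: 6/27 sites differ → p ≈ 0.222222, d = −0.75 ln(1 − 0.296296) = 0.263548 ≈ 0.264.
taxon2–taxon3: 9/27 sites differ → p ≈ 0.333333, d = −0.75 ln(1 − 0.444444) = 0.440839 ≈ 0.441.

d(taxon1,taxon2) = 0.318, d(taxon1,taxon3) = 0.264, d(taxon2,taxon3) = 0.441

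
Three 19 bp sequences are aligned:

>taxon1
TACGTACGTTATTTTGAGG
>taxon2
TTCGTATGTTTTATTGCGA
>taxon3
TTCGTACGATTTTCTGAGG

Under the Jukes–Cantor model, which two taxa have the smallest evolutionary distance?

taxon1 and taxon3

taxon1–taxon2: 6/19 differ, p = 0.316, d = 0.410.
taxon1–taxon3: 4/19 differ, p = 0.211, d = 0.247.
taxon2–taxon3: 6/19 differ, p = 0.316, d = 0.410.
The smallest distance is between taxon1 and taxon3.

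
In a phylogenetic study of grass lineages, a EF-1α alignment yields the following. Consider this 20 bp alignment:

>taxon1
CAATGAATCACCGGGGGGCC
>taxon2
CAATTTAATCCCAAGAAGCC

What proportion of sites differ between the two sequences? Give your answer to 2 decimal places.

The sequences differ at 9 of 20 positions (sites 5, 6, 8, 9, 10, 13, 14, 16, 17).
p = 9/20 = 0.45.

0.45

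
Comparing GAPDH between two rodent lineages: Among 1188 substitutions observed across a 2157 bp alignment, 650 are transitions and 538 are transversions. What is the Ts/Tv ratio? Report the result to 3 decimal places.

R = 650/538 = 1.208178… ≈ 1.208 (to 3 d.p.).

1.208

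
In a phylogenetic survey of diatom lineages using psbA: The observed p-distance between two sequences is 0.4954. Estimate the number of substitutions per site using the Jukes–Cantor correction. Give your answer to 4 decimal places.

0.8103

d = −(3/4) ln(1 − 4p/3) = −0.75 ln(1 − 0.660533) = −0.75 ln(0.339467)
  = −0.75 × (-1.080379) = 0.810284 substitutions/site.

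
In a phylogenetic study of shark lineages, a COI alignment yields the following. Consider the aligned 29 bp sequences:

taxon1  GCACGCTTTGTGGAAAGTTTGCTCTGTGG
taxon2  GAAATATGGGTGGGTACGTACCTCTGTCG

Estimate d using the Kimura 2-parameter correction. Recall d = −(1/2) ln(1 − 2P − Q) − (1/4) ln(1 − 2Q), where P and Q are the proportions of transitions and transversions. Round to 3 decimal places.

0.769

Of 29 sites, 1 differences are transitions and 12 are transversions, so P = 1/29 ≈ 0.034483 and Q = 12/29 ≈ 0.413793.
Under the Kimura two-parameter model, d = −½ ln(1 − 2P − Q) − ¼ ln(1 − 2Q).
1 − 2P − Q = 0.517241, giving −½ ln(0.517241) = 0.329623.
1 − 2Q = 0.172414, giving −¼ ln(0.172414) = 0.439464.
d = 0.329623 + 0.439464 = 0.769087.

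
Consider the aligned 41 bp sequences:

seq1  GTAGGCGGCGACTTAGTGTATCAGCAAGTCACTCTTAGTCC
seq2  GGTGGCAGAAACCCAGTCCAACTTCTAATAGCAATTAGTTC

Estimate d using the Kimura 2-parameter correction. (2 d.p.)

0.73

Of 41 sites, 8 differences are transitions and 11 are transversions, so P = 8/41 ≈ 0.195122 and Q = 11/41 ≈ 0.268293.
Under the Kimura two-parameter model, d = −½ ln(1 − 2P − Q) − ¼ ln(1 − 2Q).
1 − 2P − Q = 0.341463, giving −½ ln(0.341463) = 0.537258.
1 − 2Q = 0.463414, giving −¼ ln(0.463414) = 0.192284.
d = 0.537258 + 0.192284 = 0.729542.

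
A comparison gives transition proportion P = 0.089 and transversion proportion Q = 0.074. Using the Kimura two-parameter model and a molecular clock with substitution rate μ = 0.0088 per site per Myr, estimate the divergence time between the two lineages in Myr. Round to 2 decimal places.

10.52

Under the Kimura two-parameter model, d = −½ ln(1 − 2P − Q) − ¼ ln(1 − 2Q).
1 − 2P − Q = 0.748, giving −½ ln(0.748) = 0.145176.
1 − 2Q = 0.852, giving −¼ ln(0.852) = 0.040042.
d = 0.145176 + 0.040042 = 0.185218.
Under a molecular clock d = 2μt, so t = d/(2μ) = 0.185218 / (2 × 0.0088) = 10.52 Myr.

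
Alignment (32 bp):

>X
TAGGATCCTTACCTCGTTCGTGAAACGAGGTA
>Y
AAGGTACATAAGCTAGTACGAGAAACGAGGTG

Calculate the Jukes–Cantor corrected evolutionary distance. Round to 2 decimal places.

The sequences differ at 10 of 32 sites (1, 5, 6, 8, 10, 12, 15, 18, 21, 32), so p = 10/32 = 0.3125.
d = −(3/4) ln(1 − 4p/3) = −0.75 ln(1 − 0.416667) = −0.75 ln(0.583333)
  = −0.75 × (-0.538997) = 0.404248 substitutions/site.

0.40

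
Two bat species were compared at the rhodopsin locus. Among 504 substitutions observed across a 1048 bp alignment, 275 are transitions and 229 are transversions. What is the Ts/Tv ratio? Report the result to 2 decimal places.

1.20

R = 275/229 = 1.200873… ≈ 1.20 (to 2 d.p.).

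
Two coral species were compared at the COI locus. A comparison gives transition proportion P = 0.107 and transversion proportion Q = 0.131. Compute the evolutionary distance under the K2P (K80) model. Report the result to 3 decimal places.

0.288

Under the Kimura two-parameter model, d = −½ ln(1 − 2P − Q) − ¼ ln(1 − 2Q).
1 − 2P − Q = 0.655, giving −½ ln(0.655) = 0.211560.
1 − 2Q = 0.738, giving −¼ ln(0.738) = 0.075953.
d = 0.211560 + 0.075953 = 0.287513.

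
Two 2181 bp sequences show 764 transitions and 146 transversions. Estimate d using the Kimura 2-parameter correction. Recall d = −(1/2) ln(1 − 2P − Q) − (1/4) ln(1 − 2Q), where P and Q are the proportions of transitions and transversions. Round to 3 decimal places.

P = 764/2181 ≈ 0.350298 and Q = 146/2181 ≈ 0.066942.
Under the Kimura two-parameter model, d = −½ ln(1 − 2P − Q) − ¼ ln(1 − 2Q).
1 − 2P − Q = 0.232462, giving −½ ln(0.232462) = 0.729514.
1 − 2Q = 0.866116, giving −¼ ln(0.866116) = 0.035934.
d = 0.729514 + 0.035934 = 0.765448.

0.765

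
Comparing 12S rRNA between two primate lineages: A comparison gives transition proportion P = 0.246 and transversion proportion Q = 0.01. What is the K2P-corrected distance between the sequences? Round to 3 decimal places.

Under the Kimura two-parameter model, d = −½ ln(1 − 2P − Q) − ¼ ln(1 − 2Q).
1 − 2P − Q = 0.498, giving −½ ln(0.498) = 0.348578.
1 − 2Q = 0.98, giving −¼ ln(0.98) = 0.005051.
d = 0.348578 + 0.005051 = 0.353629.

0.354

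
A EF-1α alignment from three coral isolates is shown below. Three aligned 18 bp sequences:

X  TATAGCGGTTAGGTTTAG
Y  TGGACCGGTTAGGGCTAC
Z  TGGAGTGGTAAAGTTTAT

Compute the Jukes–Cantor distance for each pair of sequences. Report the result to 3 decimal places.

d(X,Y) = 0.441, d(X,Z) = 0.441, d(Y,Z) = 0.548

X–Y: 6/18 sites differ → p ≈ 0.333333, d = −0.75 ln(1 − 0.444444) = 0.440839 ≈ 0.441.
X–Z: 6/18 sites differ → p ≈ 0.333333, d = −0.75 ln(1 − 0.444444) = 0.440839 ≈ 0.441.
Y–Z: 7/18 sites differ → p ≈ 0.388889, d = −0.75 ln(1 − 0.518519) = 0.548166 ≈ 0.548.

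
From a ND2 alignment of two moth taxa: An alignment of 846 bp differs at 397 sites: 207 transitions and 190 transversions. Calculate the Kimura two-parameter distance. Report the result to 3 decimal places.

P = 207/846 ≈ 0.244681 and Q = 190/846 ≈ 0.224586.
Under the Kimura two-parameter model, d = −½ ln(1 − 2P − Q) − ¼ ln(1 − 2Q).
1 − 2P − Q = 0.286052, giving −½ ln(0.286052) = 0.625791.
1 − 2Q = 0.550828, giving −¼ ln(0.550828) = 0.149083.
d = 0.625791 + 0.149083 = 0.774874.

0.775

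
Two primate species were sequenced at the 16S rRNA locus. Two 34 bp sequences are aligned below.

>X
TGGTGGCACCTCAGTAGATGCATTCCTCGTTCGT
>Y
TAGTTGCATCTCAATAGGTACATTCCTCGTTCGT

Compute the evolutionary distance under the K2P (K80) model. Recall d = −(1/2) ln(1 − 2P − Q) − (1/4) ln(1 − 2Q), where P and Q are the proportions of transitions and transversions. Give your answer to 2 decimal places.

Of 34 sites, 5 differences are transitions and 1 are transversions, so P = 5/34 ≈ 0.147059 and Q = 1/34 ≈ 0.029412.
Under the Kimura two-parameter model, d = −½ ln(1 − 2P − Q) − ¼ ln(1 − 2Q).
1 − 2P − Q = 0.67647, giving −½ ln(0.67647) = 0.195434.
1 − 2Q = 0.941176, giving −¼ ln(0.941176) = 0.015156.
d = 0.195434 + 0.015156 = 0.210590.

0.21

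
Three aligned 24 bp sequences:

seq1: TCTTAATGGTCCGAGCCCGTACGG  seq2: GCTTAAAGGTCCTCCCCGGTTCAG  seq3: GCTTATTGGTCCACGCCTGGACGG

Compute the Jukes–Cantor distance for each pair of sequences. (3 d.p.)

seq1–seq2: 8/24 sites differ → p ≈ 0.333333, d = −0.75 ln(1 − 0.444444) = 0.440839 ≈ 0.441.
seq1–seq3: 6/24 sites differ → p = 0.25, d = −0.75 ln(1 − 0.333333) = 0.304098 ≈ 0.304.
seq2–seq3: 8/24 sites differ → p ≈ 0.333333, d = −0.75 ln(1 − 0.444444) = 0.440839 ≈ 0.441.

d(seq1,seq2) = 0.441, d(seq1,seq3) = 0.304, d(seq2,seq3) = 0.441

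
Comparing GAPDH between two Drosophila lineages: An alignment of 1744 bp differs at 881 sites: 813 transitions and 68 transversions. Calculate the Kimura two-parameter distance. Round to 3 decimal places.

1.796

P = 813/1744 ≈ 0.46617 and Q = 68/1744 ≈ 0.038991.
Under the Kimura two-parameter model, d = −½ ln(1 − 2P − Q) − ¼ ln(1 − 2Q).
1 − 2P − Q = 0.028669, giving −½ ln(0.028669) = 1.775969.
1 − 2Q = 0.922018, giving −¼ ln(0.922018) = 0.020298.
d = 1.775969 + 0.020298 = 1.796267.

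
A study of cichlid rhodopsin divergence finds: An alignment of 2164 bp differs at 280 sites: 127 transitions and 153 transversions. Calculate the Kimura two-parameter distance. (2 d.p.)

P = 127/2164 ≈ 0.058688 and Q = 153/2164 ≈ 0.070702.
Under the Kimura two-parameter model, d = −½ ln(1 − 2P − Q) − ¼ ln(1 − 2Q).
1 − 2P − Q = 0.811922, giving −½ ln(0.811922) = 0.104176.
1 − 2Q = 0.858596, giving −¼ ln(0.858596) = 0.038114.
d = 0.104176 + 0.038114 = 0.142290.

0.14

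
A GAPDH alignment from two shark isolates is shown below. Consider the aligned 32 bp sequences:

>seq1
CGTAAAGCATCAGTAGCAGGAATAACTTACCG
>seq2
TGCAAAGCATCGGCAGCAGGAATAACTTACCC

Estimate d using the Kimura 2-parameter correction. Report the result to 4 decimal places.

0.1813

Of 32 sites, 4 differences are transitions and 1 are transversions, so P = 4/32 = 0.125 and Q = 1/32 = 0.03125.
Under the Kimura two-parameter model, d = −½ ln(1 − 2P − Q) − ¼ ln(1 − 2Q).
1 − 2P − Q = 0.71875, giving −½ ln(0.71875) = 0.165121.
1 − 2Q = 0.9375, giving −¼ ln(0.9375) = 0.016135.
d = 0.165121 + 0.016135 = 0.181256.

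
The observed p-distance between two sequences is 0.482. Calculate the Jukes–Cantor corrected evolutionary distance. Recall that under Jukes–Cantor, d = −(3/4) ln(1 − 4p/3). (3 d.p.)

d = −(3/4) ln(1 − 4p/3) = −0.75 ln(1 − 0.642667) = −0.75 ln(0.357333)
  = −0.75 × (-1.029087) = 0.771815 substitutions/site.

0.772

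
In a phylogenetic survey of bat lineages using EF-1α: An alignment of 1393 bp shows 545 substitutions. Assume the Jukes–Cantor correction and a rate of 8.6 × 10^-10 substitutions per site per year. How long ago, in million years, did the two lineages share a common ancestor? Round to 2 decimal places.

p = 545/1393 ≈ 0.391242.
d = −(3/4) ln(1 − 4p/3) = −0.75 ln(1 − 0.521656) = −0.75 ln(0.478344)
  = −0.75 × (-0.737425) = 0.553069 substitutions/site.
Under a molecular clock d = 2μt, so t = d/(2μ) = 0.553069 / (2 × 8.6 × 10^-10) = 321.55 million years.

321.55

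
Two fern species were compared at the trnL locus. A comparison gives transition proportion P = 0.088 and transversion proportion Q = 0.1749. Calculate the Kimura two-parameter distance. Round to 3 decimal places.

0.324

Under the Kimura two-parameter model, d = −½ ln(1 − 2P − Q) − ¼ ln(1 − 2Q).
1 − 2P − Q = 0.6491, giving −½ ln(0.6491) = 0.216084.
1 − 2Q = 0.6502, giving −¼ ln(0.6502) = 0.107619.
d = 0.216084 + 0.107619 = 0.323703.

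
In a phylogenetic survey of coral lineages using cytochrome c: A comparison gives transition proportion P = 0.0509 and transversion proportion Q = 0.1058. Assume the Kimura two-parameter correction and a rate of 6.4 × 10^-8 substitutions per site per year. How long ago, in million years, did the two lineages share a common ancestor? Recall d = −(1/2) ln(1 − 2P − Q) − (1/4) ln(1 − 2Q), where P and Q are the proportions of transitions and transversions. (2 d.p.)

1.37

Under the Kimura two-parameter model, d = −½ ln(1 − 2P − Q) − ¼ ln(1 − 2Q).
1 − 2P − Q = 0.7924, giving −½ ln(0.7924) = 0.116344.
1 − 2Q = 0.7884, giving −¼ ln(0.7884) = 0.059437.
d = 0.116344 + 0.059437 = 0.175781.
Under a molecular clock d = 2μt, so t = d/(2μ) = 0.175781 / (2 × 6.4 × 10^-8) = 1.37 million years.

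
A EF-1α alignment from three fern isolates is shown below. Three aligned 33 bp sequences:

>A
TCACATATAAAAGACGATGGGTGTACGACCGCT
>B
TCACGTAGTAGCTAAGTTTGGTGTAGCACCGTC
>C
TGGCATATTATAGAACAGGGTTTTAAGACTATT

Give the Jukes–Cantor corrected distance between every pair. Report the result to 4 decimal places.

A–B: 13/33 sites differ → p ≈ 0.393939, d = −0.75 ln(1 − 0.525252) = 0.558728 ≈ 0.5587.
A–C: 13/33 sites differ → p ≈ 0.393939, d = −0.75 ln(1 − 0.525252) = 0.558728 ≈ 0.5587.
B–C: 18/33 sites differ → p ≈ 0.545455, d = −0.75 ln(1 − 0.727273) = 0.974463 ≈ 0.9745.

d(A,B) = 0.5587, d(A,C) = 0.5587, d(B,C) = 0.9745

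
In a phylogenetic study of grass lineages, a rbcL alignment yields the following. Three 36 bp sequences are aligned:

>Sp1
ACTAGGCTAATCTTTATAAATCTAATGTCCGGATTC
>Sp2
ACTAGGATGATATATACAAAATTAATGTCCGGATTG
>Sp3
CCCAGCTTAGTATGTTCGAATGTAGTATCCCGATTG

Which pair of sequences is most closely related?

Sp1–Sp2: 8/36 differ, p = 0.222, d = 0.264.
Sp1–Sp3: 15/36 differ, p = 0.417, d = 0.608.
Sp2–Sp3: 14/36 differ, p = 0.389, d = 0.548.
The smallest distance is between Sp1 and Sp2.

Sp1 and Sp2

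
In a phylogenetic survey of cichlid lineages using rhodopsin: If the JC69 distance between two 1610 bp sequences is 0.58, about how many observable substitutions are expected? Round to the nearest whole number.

650

Invert JC69: p = (3/4)(1 − e^(−4d/3)) = 0.75 × (1 − e^(-0.773333)) = 0.75 × (1 − 0.461472) = 0.403896.
Expected differing sites = pL ≈ 0.403896 × 1610 = 650.27256 ≈ 650.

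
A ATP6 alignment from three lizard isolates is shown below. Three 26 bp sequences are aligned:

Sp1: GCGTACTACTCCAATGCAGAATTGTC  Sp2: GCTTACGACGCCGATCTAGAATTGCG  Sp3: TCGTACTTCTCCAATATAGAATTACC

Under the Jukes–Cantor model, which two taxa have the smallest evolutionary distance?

Sp1 and Sp3

Sp1–Sp2: 8/26 differ, p = 0.308, d = 0.396.
Sp1–Sp3: 6/26 differ, p = 0.231, d = 0.276.
Sp2–Sp3: 9/26 differ, p = 0.346, d = 0.464.
The smallest distance is between Sp1 and Sp3.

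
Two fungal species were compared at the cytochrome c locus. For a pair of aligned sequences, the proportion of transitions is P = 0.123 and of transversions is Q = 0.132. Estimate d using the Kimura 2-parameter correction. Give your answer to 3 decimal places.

Under the Kimura two-parameter model, d = −½ ln(1 − 2P − Q) − ¼ ln(1 − 2Q).
1 − 2P − Q = 0.622, giving −½ ln(0.622) = 0.237408.
1 − 2Q = 0.736, giving −¼ ln(0.736) = 0.076631.
d = 0.237408 + 0.076631 = 0.314039.

0.314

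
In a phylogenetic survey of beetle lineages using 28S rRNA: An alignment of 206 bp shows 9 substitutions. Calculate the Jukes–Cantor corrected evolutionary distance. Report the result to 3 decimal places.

0.045

p = 9/206 ≈ 0.043689.
d = −(3/4) ln(1 − 4p/3) = −0.75 ln(1 − 0.058252) = −0.75 ln(0.941748)
  = −0.75 × (-0.060018) = 0.045014 substitutions/site.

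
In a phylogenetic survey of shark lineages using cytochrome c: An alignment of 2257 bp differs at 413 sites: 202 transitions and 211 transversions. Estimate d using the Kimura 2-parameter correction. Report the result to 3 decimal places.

0.211

P = 202/2257 ≈ 0.089499 and Q = 211/2257 ≈ 0.093487.
Under the Kimura two-parameter model, d = −½ ln(1 − 2P − Q) − ¼ ln(1 − 2Q).
1 − 2P − Q = 0.727515, giving −½ ln(0.727515) = 0.159060.
1 − 2Q = 0.813026, giving −¼ ln(0.813026) = 0.051748.
d = 0.159060 + 0.051748 = 0.210808.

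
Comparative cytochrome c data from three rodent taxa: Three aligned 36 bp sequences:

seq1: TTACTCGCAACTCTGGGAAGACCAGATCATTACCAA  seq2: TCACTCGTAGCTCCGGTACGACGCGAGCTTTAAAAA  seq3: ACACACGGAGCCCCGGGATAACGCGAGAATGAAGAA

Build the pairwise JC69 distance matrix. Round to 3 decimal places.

seq1–seq2: 12/36 sites differ → p ≈ 0.333333, d = −0.75 ln(1 − 0.444444) = 0.440839 ≈ 0.441.
seq1–seq3: 16/36 sites differ → p ≈ 0.444444, d = −0.75 ln(1 − 0.592592) = 0.673455 ≈ 0.673.
seq2–seq3: 11/36 sites differ → p ≈ 0.305556, d = −0.75 ln(1 − 0.407408) = 0.392437 ≈ 0.392.

d(seq1,seq2) = 0.441, d(seq1,seq3) = 0.673, d(seq2,seq3) = 0.392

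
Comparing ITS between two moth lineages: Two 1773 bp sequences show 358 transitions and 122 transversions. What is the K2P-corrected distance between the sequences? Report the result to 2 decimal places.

0.36

P = 358/1773 ≈ 0.201918 and Q = 122/1773 ≈ 0.06881.
Under the Kimura two-parameter model, d = −½ ln(1 − 2P − Q) − ¼ ln(1 − 2Q).
1 − 2P − Q = 0.527354, giving −½ ln(0.527354) = 0.319942.
1 − 2Q = 0.86238, giving −¼ ln(0.86238) = 0.037015.
d = 0.319942 + 0.037015 = 0.356957.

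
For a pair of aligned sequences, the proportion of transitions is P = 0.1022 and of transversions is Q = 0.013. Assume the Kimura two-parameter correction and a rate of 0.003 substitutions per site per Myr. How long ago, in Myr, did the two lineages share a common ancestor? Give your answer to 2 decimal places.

21.53

Under the Kimura two-parameter model, d = −½ ln(1 − 2P − Q) − ¼ ln(1 − 2Q).
1 − 2P − Q = 0.7826, giving −½ ln(0.7826) = 0.122567.
1 − 2Q = 0.974, giving −¼ ln(0.974) = 0.006586.
d = 0.122567 + 0.006586 = 0.129153.
Under a molecular clock d = 2μt, so t = d/(2μ) = 0.129153 / (2 × 0.003) = 21.53 Myr.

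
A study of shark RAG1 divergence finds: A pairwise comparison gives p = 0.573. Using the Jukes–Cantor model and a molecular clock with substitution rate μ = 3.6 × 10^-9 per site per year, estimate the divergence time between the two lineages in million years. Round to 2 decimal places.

150.41

d = −(3/4) ln(1 − 4p/3) = −0.75 ln(1 − 0.764) = −0.75 ln(0.236)
  = −0.75 × (-1.443923) = 1.082942 substitutions/site.
Under a molecular clock d = 2μt, so t = d/(2μ) = 1.082942 / (2 × 3.6 × 10^-9) = 150.41 million years.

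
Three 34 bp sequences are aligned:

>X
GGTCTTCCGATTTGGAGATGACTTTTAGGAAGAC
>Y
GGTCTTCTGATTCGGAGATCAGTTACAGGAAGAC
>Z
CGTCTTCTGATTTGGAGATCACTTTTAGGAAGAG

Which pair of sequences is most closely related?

X and Z

X–Y: 6/34 differ, p = 0.176, d = 0.201.
X–Z: 4/34 differ, p = 0.118, d = 0.128.
Y–Z: 6/34 differ, p = 0.176, d = 0.201.
The smallest distance is between X and Z.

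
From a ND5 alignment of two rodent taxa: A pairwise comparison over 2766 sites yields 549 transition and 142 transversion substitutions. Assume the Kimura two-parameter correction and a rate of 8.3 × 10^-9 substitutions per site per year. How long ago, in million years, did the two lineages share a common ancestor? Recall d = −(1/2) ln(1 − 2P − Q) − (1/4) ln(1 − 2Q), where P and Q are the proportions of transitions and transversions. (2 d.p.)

P = 549/2766 ≈ 0.198482 and Q = 142/2766 ≈ 0.051338.
Under the Kimura two-parameter model, d = −½ ln(1 − 2P − Q) − ¼ ln(1 − 2Q).
1 − 2P − Q = 0.551698, giving −½ ln(0.551698) = 0.297377.
1 − 2Q = 0.897324, giving −¼ ln(0.897324) = 0.027085.
d = 0.297377 + 0.027085 = 0.324462.
Under a molecular clock d = 2μt, so t = d/(2μ) = 0.324462 / (2 × 8.3 × 10^-9) = 19.55 million years.

19.55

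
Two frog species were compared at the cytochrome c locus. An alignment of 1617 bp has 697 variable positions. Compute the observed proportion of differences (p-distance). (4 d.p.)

0.4310

p = 697/1617 = 0.431045… ≈ 0.4310 (to 4 d.p.).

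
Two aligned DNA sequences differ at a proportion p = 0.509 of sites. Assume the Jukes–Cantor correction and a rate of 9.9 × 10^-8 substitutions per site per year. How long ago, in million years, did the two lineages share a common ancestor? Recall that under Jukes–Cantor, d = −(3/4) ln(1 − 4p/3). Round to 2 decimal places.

4.30

d = −(3/4) ln(1 − 4p/3) = −0.75 ln(1 − 0.678667) = −0.75 ln(0.321333)
  = −0.75 × (-1.135277) = 0.851458 substitutions/site.
Under a molecular clock d = 2μt, so t = d/(2μ) = 0.851458 / (2 × 9.9 × 10^-8) = 4.30 million years.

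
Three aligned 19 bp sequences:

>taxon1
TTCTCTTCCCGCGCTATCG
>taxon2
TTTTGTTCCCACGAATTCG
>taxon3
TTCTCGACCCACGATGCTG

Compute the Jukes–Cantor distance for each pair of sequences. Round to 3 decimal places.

taxon1–taxon2: 6/19 sites differ → p ≈ 0.315789, d = −0.75 ln(1 − 0.421052) = 0.409907 ≈ 0.410.
taxon1–taxon3: 7/19 sites differ → p ≈ 0.368421, d = −0.75 ln(1 − 0.491228) = 0.506816 ≈ 0.507.
taxon2–taxon3: 8/19 sites differ → p ≈ 0.421053, d = −0.75 ln(1 − 0.561404) = 0.618132 ≈ 0.618.

d(taxon1,taxon2) = 0.410, d(taxon1,taxon3) = 0.507, d(taxon2,taxon3) = 0.618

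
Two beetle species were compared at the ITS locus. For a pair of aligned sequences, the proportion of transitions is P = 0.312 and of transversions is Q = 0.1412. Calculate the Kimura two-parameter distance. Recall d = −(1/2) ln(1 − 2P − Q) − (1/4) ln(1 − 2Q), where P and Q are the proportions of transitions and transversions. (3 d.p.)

0.807

Under the Kimura two-parameter model, d = −½ ln(1 − 2P − Q) − ¼ ln(1 − 2Q).
1 − 2P − Q = 0.2348, giving −½ ln(0.2348) = 0.724511.
1 − 2Q = 0.7176, giving −¼ ln(0.7176) = 0.082961.
d = 0.724511 + 0.082961 = 0.807472.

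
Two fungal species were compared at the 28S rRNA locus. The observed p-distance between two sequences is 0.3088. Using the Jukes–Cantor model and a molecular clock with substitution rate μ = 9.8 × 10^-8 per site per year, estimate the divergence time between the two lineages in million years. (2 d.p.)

2.03

d = −(3/4) ln(1 − 4p/3) = −0.75 ln(1 − 0.411733) = −0.75 ln(0.588267)
  = −0.75 × (-0.530574) = 0.397931 substitutions/site.
Under a molecular clock d = 2μt, so t = d/(2μ) = 0.397931 / (2 × 9.8 × 10^-8) = 2.03 million years.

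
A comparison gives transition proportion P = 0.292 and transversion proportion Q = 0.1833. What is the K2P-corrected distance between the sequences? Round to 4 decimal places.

Under the Kimura two-parameter model, d = −½ ln(1 − 2P − Q) − ¼ ln(1 − 2Q).
1 − 2P − Q = 0.2327, giving −½ ln(0.2327) = 0.729003.
1 − 2Q = 0.6334, giving −¼ ln(0.6334) = 0.114163.
d = 0.729003 + 0.114163 = 0.843166.

0.8432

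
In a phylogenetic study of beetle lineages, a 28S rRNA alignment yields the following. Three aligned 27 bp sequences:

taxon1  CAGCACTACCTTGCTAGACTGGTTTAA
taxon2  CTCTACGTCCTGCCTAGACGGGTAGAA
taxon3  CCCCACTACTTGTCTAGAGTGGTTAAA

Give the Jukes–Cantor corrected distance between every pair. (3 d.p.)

taxon1–taxon2: 10/27 sites differ → p ≈ 0.37037, d = −0.75 ln(1 − 0.493827) = 0.510658 ≈ 0.511.
taxon1–taxon3: 7/27 sites differ → p ≈ 0.259259, d = −0.75 ln(1 − 0.345679) = 0.318118 ≈ 0.318.
taxon2–taxon3: 10/27 sites differ → p ≈ 0.37037, d = −0.75 ln(1 − 0.493827) = 0.510658 ≈ 0.511.

d(taxon1,taxon2) = 0.511, d(taxon1,taxon3) = 0.318, d(taxon2,taxon3) = 0.511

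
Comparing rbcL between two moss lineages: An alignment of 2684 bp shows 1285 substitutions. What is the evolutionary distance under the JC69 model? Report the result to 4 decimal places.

0.7628

p = 1285/2684 ≈ 0.478763.
d = −(3/4) ln(1 − 4p/3) = −0.75 ln(1 − 0.638351) = −0.75 ln(0.361649)
  = −0.75 × (-1.017081) = 0.762811 substitutions/site.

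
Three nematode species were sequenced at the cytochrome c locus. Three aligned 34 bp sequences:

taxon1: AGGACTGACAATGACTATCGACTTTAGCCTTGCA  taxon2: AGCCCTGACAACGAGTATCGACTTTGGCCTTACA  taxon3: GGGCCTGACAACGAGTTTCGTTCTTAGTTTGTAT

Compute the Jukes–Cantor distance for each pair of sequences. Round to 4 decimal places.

d(taxon1,taxon2) = 0.2012, d(taxon1,taxon3) = 0.5972, d(taxon2,taxon3) = 0.5347

taxon1–taxon2: 6/34 sites differ → p ≈ 0.176471, d = −0.75 ln(1 − 0.235295) = 0.201199 ≈ 0.2012.
taxon1–taxon3: 14/34 sites differ → p ≈ 0.411765, d = −0.75 ln(1 − 0.54902) = 0.597249 ≈ 0.5972.
taxon2–taxon3: 13/34 sites differ → p ≈ 0.382353, d = −0.75 ln(1 − 0.509804) = 0.534712 ≈ 0.5347.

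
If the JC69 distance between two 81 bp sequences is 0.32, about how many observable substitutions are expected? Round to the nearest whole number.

Invert JC69: p = (3/4)(1 − e^(−4d/3)) = 0.75 × (1 − e^(-0.426667)) = 0.75 × (1 − 0.652681) = 0.260489.
Expected differing sites = pL ≈ 0.260489 × 81 = 21.099609 ≈ 21.

21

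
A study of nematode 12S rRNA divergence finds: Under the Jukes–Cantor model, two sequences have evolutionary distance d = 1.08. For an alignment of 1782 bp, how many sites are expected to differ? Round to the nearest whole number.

1020

Invert JC69: p = (3/4)(1 − e^(−4d/3)) = 0.75 × (1 − e^(-1.44)) = 0.75 × (1 − 0.236928) = 0.572304.
Expected differing sites = pL ≈ 0.572304 × 1782 = 1019.845728 ≈ 1020.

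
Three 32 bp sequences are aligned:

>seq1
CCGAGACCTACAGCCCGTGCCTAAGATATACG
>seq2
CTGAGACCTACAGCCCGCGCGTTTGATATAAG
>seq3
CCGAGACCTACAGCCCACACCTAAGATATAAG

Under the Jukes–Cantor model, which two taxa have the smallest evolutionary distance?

seq1–seq2: 6/32 differ, p = 0.188, d = 0.216.
seq1–seq3: 4/32 differ, p = 0.125, d = 0.137.
seq2–seq3: 6/32 differ, p = 0.188, d = 0.216.
The smallest distance is between seq1 and seq3.

seq1 and seq3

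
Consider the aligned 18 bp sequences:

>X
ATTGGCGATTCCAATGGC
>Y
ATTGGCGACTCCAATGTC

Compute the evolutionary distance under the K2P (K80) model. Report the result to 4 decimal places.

Of 18 sites, 1 differences are transitions and 1 are transversions, so P = 1/18 ≈ 0.055556 and Q = 1/18 ≈ 0.055556.
Under the Kimura two-parameter model, d = −½ ln(1 − 2P − Q) − ¼ ln(1 − 2Q).
1 − 2P − Q = 0.833332, giving −½ ln(0.833332) = 0.091162.
1 − 2Q = 0.888888, giving −¼ ln(0.888888) = 0.029446.
d = 0.091162 + 0.029446 = 0.120608.

0.1206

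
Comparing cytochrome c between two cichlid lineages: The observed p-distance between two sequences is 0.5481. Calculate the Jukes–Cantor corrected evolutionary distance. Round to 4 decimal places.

d = −(3/4) ln(1 − 4p/3) = −0.75 ln(1 − 0.7308) = −0.75 ln(0.2692)
  = −0.75 × (-1.312301) = 0.984226 substitutions/site.

0.9842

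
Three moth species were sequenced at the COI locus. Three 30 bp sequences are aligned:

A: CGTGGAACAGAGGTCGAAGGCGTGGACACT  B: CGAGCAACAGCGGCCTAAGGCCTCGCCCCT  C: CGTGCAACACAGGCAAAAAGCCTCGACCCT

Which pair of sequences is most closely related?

A–B: 9/30 differ, p = 0.300, d = 0.383.
A–C: 9/30 differ, p = 0.300, d = 0.383.
B–C: 7/30 differ, p = 0.233, d = 0.280.
The smallest distance is between B and C.

B and C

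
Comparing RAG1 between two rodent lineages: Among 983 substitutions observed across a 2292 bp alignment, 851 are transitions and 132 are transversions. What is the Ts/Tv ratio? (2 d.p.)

6.45

R = 851/132 = 6.446969… ≈ 6.45 (to 2 d.p.).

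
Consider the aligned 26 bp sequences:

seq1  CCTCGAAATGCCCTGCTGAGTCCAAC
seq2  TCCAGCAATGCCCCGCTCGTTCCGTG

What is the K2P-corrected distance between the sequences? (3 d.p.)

Of 26 sites, 5 differences are transitions and 6 are transversions, so P = 5/26 ≈ 0.192308 and Q = 6/26 ≈ 0.230769.
Under the Kimura two-parameter model, d = −½ ln(1 − 2P − Q) − ¼ ln(1 − 2Q).
1 − 2P − Q = 0.384615, giving −½ ln(0.384615) = 0.477756.
1 − 2Q = 0.538462, giving −¼ ln(0.538462) = 0.154760.
d = 0.477756 + 0.154760 = 0.632516.

0.633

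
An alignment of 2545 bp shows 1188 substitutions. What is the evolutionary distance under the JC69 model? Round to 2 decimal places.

p = 1188/2545 ≈ 0.466798.
d = −(3/4) ln(1 − 4p/3) = −0.75 ln(1 − 0.622397) = −0.75 ln(0.377603)
  = −0.75 × (-0.973912) = 0.730434 substitutions/site.

0.73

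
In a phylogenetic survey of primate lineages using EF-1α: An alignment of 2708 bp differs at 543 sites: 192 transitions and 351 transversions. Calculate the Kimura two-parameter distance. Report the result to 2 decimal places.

P = 192/2708 ≈ 0.070901 and Q = 351/2708 ≈ 0.129616.
Under the Kimura two-parameter model, d = −½ ln(1 − 2P − Q) − ¼ ln(1 − 2Q).
1 − 2P − Q = 0.728582, giving −½ ln(0.728582) = 0.158328.
1 − 2Q = 0.740768, giving −¼ ln(0.740768) = 0.075017.
d = 0.158328 + 0.075017 = 0.233345.

0.23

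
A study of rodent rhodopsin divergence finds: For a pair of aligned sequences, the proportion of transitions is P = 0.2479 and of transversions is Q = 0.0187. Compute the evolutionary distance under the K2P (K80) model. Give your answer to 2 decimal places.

Under the Kimura two-parameter model, d = −½ ln(1 − 2P − Q) − ¼ ln(1 − 2Q).
1 − 2P − Q = 0.4855, giving −½ ln(0.4855) = 0.361288.
1 − 2Q = 0.9626, giving −¼ ln(0.9626) = 0.009529.
d = 0.361288 + 0.009529 = 0.370817.

0.37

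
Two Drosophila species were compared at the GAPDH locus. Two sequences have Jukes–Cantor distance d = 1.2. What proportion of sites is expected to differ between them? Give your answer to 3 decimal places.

0.599

p = (3/4)(1 − e^(−4d/3)) = 0.75 × (1 − e^(-1.6)) = 0.75 × (1 − 0.201897) = 0.598577.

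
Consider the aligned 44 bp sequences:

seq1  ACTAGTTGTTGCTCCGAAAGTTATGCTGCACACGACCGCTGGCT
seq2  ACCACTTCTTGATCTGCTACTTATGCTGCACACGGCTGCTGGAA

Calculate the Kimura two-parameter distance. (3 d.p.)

0.339

Of 44 sites, 4 differences are transitions and 8 are transversions, so P = 4/44 ≈ 0.090909 and Q = 8/44 ≈ 0.181818.
Under the Kimura two-parameter model, d = −½ ln(1 − 2P − Q) − ¼ ln(1 − 2Q).
1 − 2P − Q = 0.636364, giving −½ ln(0.636364) = 0.225992.
1 − 2Q = 0.636364, giving −¼ ln(0.636364) = 0.112996.
d = 0.225992 + 0.112996 = 0.338988.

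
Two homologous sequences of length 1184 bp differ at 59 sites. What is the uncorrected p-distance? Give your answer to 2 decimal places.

0.05

p = 59/1184 = 0.049831… ≈ 0.05 (to 2 d.p.).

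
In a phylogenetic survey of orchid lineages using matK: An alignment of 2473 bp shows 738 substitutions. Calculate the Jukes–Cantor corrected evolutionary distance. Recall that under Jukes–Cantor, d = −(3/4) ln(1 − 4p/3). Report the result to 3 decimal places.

0.380

p = 738/2473 ≈ 0.298423.
d = −(3/4) ln(1 − 4p/3) = −0.75 ln(1 − 0.397897) = −0.75 ln(0.602103)
  = −0.75 × (-0.507327) = 0.380495 substitutions/site.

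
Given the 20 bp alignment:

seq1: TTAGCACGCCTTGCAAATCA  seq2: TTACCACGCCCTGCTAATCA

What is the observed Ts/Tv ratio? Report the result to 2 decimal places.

0.50

Transitions are A↔G and C↔T; transversions are all other mismatches.
Transitions: 1. Transversions: 2.
R = 1/2 = 0.50.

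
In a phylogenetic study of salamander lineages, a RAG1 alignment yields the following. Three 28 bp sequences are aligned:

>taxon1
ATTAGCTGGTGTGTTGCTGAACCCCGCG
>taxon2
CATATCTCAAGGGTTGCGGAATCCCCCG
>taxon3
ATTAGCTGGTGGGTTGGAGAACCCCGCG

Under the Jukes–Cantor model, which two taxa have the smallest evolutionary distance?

taxon1 and taxon3

taxon1–taxon2: 10/28 differ, p = 0.357, d = 0.485.
taxon1–taxon3: 3/28 differ, p = 0.107, d = 0.116.
taxon2–taxon3: 10/28 differ, p = 0.357, d = 0.485.
The smallest distance is between taxon1 and taxon3.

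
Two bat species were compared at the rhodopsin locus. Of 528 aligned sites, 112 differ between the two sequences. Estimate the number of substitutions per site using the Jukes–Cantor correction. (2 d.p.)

p = 112/528 ≈ 0.212121.
d = −(3/4) ln(1 − 4p/3) = −0.75 ln(1 − 0.282828) = −0.75 ln(0.717172)
  = −0.75 × (-0.332440) = 0.249330 substitutions/site.

0.25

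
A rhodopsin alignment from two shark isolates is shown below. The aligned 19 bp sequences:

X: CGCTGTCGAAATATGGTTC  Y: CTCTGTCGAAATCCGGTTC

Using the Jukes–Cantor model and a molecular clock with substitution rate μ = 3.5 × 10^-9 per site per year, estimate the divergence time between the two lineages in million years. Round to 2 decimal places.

The sequences differ at 3 of 19 sites (2, 13, 14), so p = 3/19 ≈ 0.157895.
d = −(3/4) ln(1 − 4p/3) = −0.75 ln(1 − 0.210527) = −0.75 ln(0.789473)
  = −0.75 × (-0.236390) = 0.177293 substitutions/site.
Under a molecular clock d = 2μt, so t = d/(2μ) = 0.177293 / (2 × 3.5 × 10^-9) = 25.33 million years.

25.33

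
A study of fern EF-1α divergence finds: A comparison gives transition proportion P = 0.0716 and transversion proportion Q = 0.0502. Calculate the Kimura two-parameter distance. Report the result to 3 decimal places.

Under the Kimura two-parameter model, d = −½ ln(1 − 2P − Q) − ¼ ln(1 − 2Q).
1 − 2P − Q = 0.8066, giving −½ ln(0.8066) = 0.107464.
1 − 2Q = 0.8996, giving −¼ ln(0.8996) = 0.026451.
d = 0.107464 + 0.026451 = 0.133915.

0.134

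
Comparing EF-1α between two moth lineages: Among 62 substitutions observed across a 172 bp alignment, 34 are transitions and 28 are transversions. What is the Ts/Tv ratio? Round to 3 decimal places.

1.214

R = 34/28 = 1.214285… ≈ 1.214 (to 3 d.p.).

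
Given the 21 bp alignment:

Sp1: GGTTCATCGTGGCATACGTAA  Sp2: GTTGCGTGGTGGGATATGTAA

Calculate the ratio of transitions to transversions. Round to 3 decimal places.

Transitions are A↔G and C↔T; transversions are all other mismatches.
Transitions: 2. Transversions: 4.
R = 2/4 = 0.500.

0.500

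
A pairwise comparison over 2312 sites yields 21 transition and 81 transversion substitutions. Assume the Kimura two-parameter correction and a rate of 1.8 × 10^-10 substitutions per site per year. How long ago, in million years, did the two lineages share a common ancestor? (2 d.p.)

126.38

P = 21/2312 ≈ 0.009083 and Q = 81/2312 ≈ 0.035035.
Under the Kimura two-parameter model, d = −½ ln(1 − 2P − Q) − ¼ ln(1 − 2Q).
1 − 2P − Q = 0.946799, giving −½ ln(0.946799) = 0.027334.
1 − 2Q = 0.92993, giving −¼ ln(0.92993) = 0.018161.
d = 0.027334 + 0.018161 = 0.045495.
Under a molecular clock d = 2μt, so t = d/(2μ) = 0.045495 / (2 × 1.8 × 10^-10) = 126.38 million years.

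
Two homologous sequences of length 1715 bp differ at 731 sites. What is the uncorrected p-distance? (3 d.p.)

0.426

p = 731/1715 = 0.426239… ≈ 0.426 (to 3 d.p.).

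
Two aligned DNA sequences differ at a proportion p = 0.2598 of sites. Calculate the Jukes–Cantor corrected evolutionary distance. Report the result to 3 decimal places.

0.319

d = −(3/4) ln(1 − 4p/3) = −0.75 ln(1 − 0.3464) = −0.75 ln(0.6536)
  = −0.75 × (-0.425260) = 0.318945 substitutions/site.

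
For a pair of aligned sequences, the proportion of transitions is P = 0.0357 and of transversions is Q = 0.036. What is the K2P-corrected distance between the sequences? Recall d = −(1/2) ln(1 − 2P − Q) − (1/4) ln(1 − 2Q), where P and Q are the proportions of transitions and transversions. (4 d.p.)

Under the Kimura two-parameter model, d = −½ ln(1 − 2P − Q) − ¼ ln(1 − 2Q).
1 − 2P − Q = 0.8926, giving −½ ln(0.8926) = 0.056808.
1 − 2Q = 0.928, giving −¼ ln(0.928) = 0.018681.
d = 0.056808 + 0.018681 = 0.075489.

0.0755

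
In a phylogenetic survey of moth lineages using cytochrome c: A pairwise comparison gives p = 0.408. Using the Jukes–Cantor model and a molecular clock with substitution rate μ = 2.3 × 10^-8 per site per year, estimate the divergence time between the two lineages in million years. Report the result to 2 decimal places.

d = −(3/4) ln(1 − 4p/3) = −0.75 ln(1 − 0.544) = −0.75 ln(0.456)
  = −0.75 × (-0.785262) = 0.588947 substitutions/site.
Under a molecular clock d = 2μt, so t = d/(2μ) = 0.588947 / (2 × 2.3 × 10^-8) = 12.80 million years.

12.80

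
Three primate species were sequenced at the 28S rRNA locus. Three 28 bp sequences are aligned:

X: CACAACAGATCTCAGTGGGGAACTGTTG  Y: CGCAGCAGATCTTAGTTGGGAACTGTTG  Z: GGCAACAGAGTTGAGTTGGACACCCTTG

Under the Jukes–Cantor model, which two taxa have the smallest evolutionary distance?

X–Y: 4/28 differ, p = 0.143, d = 0.158.
X–Z: 10/28 differ, p = 0.357, d = 0.485.
Y–Z: 9/28 differ, p = 0.321, d = 0.420.
The smallest distance is between X and Y.

X and Y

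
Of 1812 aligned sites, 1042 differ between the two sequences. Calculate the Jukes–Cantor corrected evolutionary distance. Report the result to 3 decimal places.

p = 1042/1812 ≈ 0.575055.
d = −(3/4) ln(1 − 4p/3) = −0.75 ln(1 − 0.76674) = −0.75 ln(0.23326)
  = −0.75 × (-1.455602) = 1.091702 substitutions/site.

1.092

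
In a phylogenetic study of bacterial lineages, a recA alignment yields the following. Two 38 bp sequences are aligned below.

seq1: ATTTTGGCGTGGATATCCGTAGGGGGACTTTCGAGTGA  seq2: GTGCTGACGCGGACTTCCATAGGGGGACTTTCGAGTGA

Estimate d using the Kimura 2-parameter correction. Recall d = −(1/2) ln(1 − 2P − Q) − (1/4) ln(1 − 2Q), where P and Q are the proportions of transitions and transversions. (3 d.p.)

Of 38 sites, 6 differences are transitions and 2 are transversions, so P = 6/38 ≈ 0.157895 and Q = 2/38 ≈ 0.052632.
Under the Kimura two-parameter model, d = −½ ln(1 − 2P − Q) − ¼ ln(1 − 2Q).
1 − 2P − Q = 0.631578, giving −½ ln(0.631578) = 0.229767.
1 − 2Q = 0.894736, giving −¼ ln(0.894736) = 0.027807.
d = 0.229767 + 0.027807 = 0.257574.

0.258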